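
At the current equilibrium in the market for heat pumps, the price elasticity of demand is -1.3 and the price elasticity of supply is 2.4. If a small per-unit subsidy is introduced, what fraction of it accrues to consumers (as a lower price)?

Consumer share = 24/37

For a small subsidy around the equilibrium, the benefit split depends on the relative slopes, which at a point are proportional to the elasticities.
Buyer share = εs/(εs + |εd|) = 2.4/(2.4 + 1.3) = 24/37; seller share = |εd|/(εs + |εd|) = 13/37.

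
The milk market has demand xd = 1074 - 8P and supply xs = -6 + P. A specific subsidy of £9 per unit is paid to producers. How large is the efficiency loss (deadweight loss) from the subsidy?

Pre-subsidy: 1074 - 8P = -6 + P gives P* = 120, x* = 114.
With the subsidy, sellers receive Ps = Pb + 9 for each unit, where Pb is the price buyers pay.
Supply in terms of Pb becomes xs = -6 + 1(Pb + 9) = 3 + Pb. Setting this equal to demand: 1074 - 8Pb = 3 + Pb, so Pb = 119.
Sellers receive Ps = 119 + 9 = 128; x' = 1074 − 8·119 = 122.
The subsidy expands output by 122 − 114 = 8 past the efficient level; on those units the gap between marginal cost and willingness to pay runs from 0 up to 9.
DWL = ½ × 9 × 8 = 36.

Deadweight loss = £36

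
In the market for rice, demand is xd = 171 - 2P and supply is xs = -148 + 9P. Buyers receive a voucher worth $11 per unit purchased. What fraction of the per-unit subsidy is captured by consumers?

Pre-subsidy: 171 - 2P = -148 + 9P gives P* = 29, x* = 113.
With the rebate, buyers effectively pay Pb = Ps − 11, where Ps is the price sellers receive.
Demand in terms of Ps becomes xd = 171 − 2(Ps − 11) = 193 - 2Ps. Setting this equal to supply: 193 - 2Ps = -148 + 9Ps, so Ps = 31.
Buyers pay Pb = 31 − 11 = 20; x' = -148 + 9·31 = 131.
Buyers' price falls by P* − Pb = 29 − 20 = 9; sellers' price rises by Ps − P* = 31 − 29 = 2.
So consumers capture 9/11 = 9/11 of each unit of subsidy.

Consumer share = 9/11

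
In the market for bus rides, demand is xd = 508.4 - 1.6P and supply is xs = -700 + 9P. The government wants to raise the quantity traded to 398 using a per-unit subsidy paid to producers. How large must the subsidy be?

At x = 398, invert demand for the buyer price: Pb = (508.4 − 398)/1.6 = 69; invert supply for the seller price: Ps = (398 − (-700))/9 = 122.
The subsidy must fill the gap: s = Ps − Pb = 122 − 69 = 53.

Required subsidy s = 53 per unit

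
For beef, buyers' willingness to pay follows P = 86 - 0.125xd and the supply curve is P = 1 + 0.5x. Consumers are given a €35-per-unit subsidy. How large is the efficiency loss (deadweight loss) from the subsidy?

Deadweight loss = €980

Pre-subsidy: 86 - 0.125x = 1 + 0.5x gives x* = 136 and P* = 69.
With the rebate, buyers effectively pay Pb = Ps − 35, where Ps is the price sellers receive.
On the curves, Pb = 86 - 0.125x and Ps = 1 + 0.5x; the wedge Ps − Pb = 35 gives 1 + 0.5x − (86 - 0.125x) = 35, so x' = 192.
Then Pb = 86 − 0.125·192 = 62 and Ps = 1 + 0.5·192 = 97.
The subsidy expands output by 192 − 136 = 56 past the efficient level; on those units the gap between marginal cost and willingness to pay runs from 0 up to 35.
DWL = ½ × 35 × 56 = 980.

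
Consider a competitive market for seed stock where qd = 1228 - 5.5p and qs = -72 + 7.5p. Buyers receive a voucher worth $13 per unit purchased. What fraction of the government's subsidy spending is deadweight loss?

DWL / government spending = 55/1918

Pre-subsidy: 1228 - 5.5p = -72 + 7.5p gives p* = 100, q* = 678.
With the rebate, buyers effectively pay pb = ps − 13, where ps is the price sellers receive.
Demand in terms of ps becomes qd = 1228 − 5.5(ps − 13) = 1299.5 - 5.5ps. Setting this equal to supply: 1299.5 - 5.5ps = -72 + 7.5ps, so ps = 105.5.
Buyers pay pb = 105.5 − 13 = 92.5; q' = -72 + 7.5·105.5 = 719.25.
ΔCS = ½(678 + 719.25)(100 − 92.5) = 5239.6875; ΔPS = ½(678 + 719.25)(105.5 − 100) = 3842.4375.
Government spending = 13 × 719.25 = 9350.25.
DWL = ½ × 13 × (719.25 − 678) = 268.125; fraction = 268.125 / 9350.25 = 55/1918.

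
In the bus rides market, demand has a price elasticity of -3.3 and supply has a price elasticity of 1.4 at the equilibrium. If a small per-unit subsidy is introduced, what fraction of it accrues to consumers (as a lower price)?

For a small subsidy around the equilibrium, the benefit split depends on the relative slopes, which at a point are proportional to the elasticities.
Buyer share = εs/(εs + |εd|) = 1.4/(1.4 + 3.3) = 14/47; seller share = |εd|/(εs + |εd|) = 33/47.

Consumer share = 14/47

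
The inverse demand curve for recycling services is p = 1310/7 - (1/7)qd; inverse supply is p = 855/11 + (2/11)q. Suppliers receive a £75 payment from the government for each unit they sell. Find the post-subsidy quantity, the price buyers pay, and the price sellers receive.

Pre-subsidy: 1310/7 - (1/7)q = 855/11 + (2/11)q gives q* = 337 and p* = 139.
With the subsidy, sellers receive ps = pb + 75 for each unit, where pb is the price buyers pay.
On the curves, pb = 1310/7 - (1/7)q and ps = 855/11 + (2/11)q; the wedge ps − pb = 75 gives 855/11 + (2/11)q − (1310/7 - (1/7)q) = 75, so q' = 568.
Then pb = 1310/7 − (1/7)·568 = 106 and ps = 855/11 + (2/11)·568 = 181.

q' = 568; buyers pay £106; sellers receive £181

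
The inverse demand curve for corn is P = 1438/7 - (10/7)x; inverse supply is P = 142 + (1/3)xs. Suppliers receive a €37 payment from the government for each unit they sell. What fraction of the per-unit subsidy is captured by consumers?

Pre-subsidy: 1438/7 - (10/7)x = 142 + (1/3)x gives x* = 36 and P* = 154.
With the subsidy, sellers receive Ps = Pb + 37 for each unit, where Pb is the price buyers pay.
On the curves, Pb = 1438/7 - (10/7)x and Ps = 142 + (1/3)x; the wedge Ps − Pb = 37 gives 142 + (1/3)x − (1438/7 - (10/7)x) = 37, so x' = 57.
Then Pb = 1438/7 − (10/7)·57 = 124 and Ps = 142 + (1/3)·57 = 161.
Buyers' price falls by P* − Pb = 154 − 124 = 30; sellers' price rises by Ps − P* = 161 − 154 = 7.
So consumers capture 30/37 = 30/37 of each unit of subsidy.

Consumer share = 30/37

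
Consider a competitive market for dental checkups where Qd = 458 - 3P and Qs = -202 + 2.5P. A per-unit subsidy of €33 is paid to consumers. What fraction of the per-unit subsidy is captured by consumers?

Pre-subsidy: 458 - 3P = -202 + 2.5P gives P* = 120, Q* = 98.
With the rebate, buyers effectively pay Pb = Ps − 33, where Ps is the price sellers receive.
Demand in terms of Ps becomes Qd = 458 − 3(Ps − 33) = 557 - 3Ps. Setting this equal to supply: 557 - 3Ps = -202 + 2.5Ps, so Ps = 138.
Buyers pay Pb = 138 − 33 = 105; Q' = -202 + 2.5·138 = 143.
Buyers' price falls by P* − Pb = 120 − 105 = 15; sellers' price rises by Ps − P* = 138 − 120 = 18.
So consumers capture 15/33 = 5/11 of each unit of subsidy.

Consumer share = 5/11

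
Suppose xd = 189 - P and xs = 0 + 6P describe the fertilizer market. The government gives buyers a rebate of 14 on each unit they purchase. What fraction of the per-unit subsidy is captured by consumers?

Consumer share = 6/7

Pre-subsidy: 189 - P = 0 + 6P gives P* = 27, x* = 162.
With the rebate, buyers effectively pay Pb = Ps − 14, where Ps is the price sellers receive.
Demand in terms of Ps becomes xd = 189 − 1(Ps − 14) = 203 - Ps. Setting this equal to supply: 203 - Ps = 0 + 6Ps, so Ps = 29.
Buyers pay Pb = 29 − 14 = 15; x' = 0 + 6·29 = 174.
Buyers' price falls by P* − Pb = 27 − 15 = 12; sellers' price rises by Ps − P* = 29 − 27 = 2.
So consumers capture 12/14 = 6/7 of each unit of subsidy.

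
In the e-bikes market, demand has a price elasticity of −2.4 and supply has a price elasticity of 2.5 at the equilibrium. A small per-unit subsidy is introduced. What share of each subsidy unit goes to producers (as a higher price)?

For a small subsidy around the equilibrium, the benefit split depends on the relative slopes, which at a point are proportional to the elasticities.
Buyer share = εs/(εs + |εd|) = 2.5/(2.5 + 2.4) = 25/49; seller share = |εd|/(εs + |εd|) = 24/49.
So producers capture 24/49 of the subsidy.

Producer share = 24/49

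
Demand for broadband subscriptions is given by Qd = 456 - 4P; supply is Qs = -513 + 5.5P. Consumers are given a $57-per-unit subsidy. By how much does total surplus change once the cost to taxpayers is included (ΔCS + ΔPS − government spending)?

Net change in total surplus = -$3762

Pre-subsidy: 456 - 4P = -513 + 5.5P gives P* = 102, Q* = 48.
With the rebate, buyers effectively pay Pb = Ps − 57, where Ps is the price sellers receive.
Demand in terms of Ps becomes Qd = 456 − 4(Ps − 57) = 684 - 4Ps. Setting this equal to supply: 684 - 4Ps = -513 + 5.5Ps, so Ps = 126.
Buyers pay Pb = 126 − 57 = 69; Q' = -513 + 5.5·126 = 180.
ΔCS = ½(48 + 180)(102 − 69) = 3762; ΔPS = ½(48 + 180)(126 − 102) = 2736.
Government spending = 57 × 180 = 10260.
Net change = 3762 + 2736 − 10260 = -3762. The loss equals the DWL triangle ½·57·132.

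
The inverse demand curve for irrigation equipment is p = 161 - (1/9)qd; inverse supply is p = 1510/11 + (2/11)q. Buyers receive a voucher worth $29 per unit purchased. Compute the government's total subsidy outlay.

Pre-subsidy: 161 - (1/9)q = 1510/11 + (2/11)q gives q* = 81 and p* = 152.
With the rebate, buyers effectively pay pb = ps − 29, where ps is the price sellers receive.
On the curves, pb = 161 - (1/9)q and ps = 1510/11 + (2/11)q; the wedge ps − pb = 29 gives 1510/11 + (2/11)q − (161 - (1/9)q) = 29, so q' = 180.
Then pb = 161 − (1/9)·180 = 141 and ps = 1510/11 + (2/11)·180 = 170.
Government outlay = subsidy × quantity = 29 × 180 = 5220.

Government cost = $5220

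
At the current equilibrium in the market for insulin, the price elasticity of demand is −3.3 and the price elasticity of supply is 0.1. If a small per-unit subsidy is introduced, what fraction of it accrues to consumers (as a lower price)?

For a small subsidy around the equilibrium, the benefit split depends on the relative slopes, which at a point are proportional to the elasticities.
Buyer share = εs/(εs + |εd|) = 0.1/(0.1 + 3.3) = 1/34; seller share = |εd|/(εs + |εd|) = 33/34.

Consumer share = 1/34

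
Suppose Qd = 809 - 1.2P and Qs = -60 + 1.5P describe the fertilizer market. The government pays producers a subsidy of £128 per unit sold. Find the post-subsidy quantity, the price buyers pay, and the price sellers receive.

Pre-subsidy: 809 - 1.2P = -60 + 1.5P gives P* = 8690/27, Q* = 3805/9.
With the subsidy, sellers receive Ps = Pb + 128 for each unit, where Pb is the price buyers pay.
Supply in terms of Pb becomes Qs = -60 + 1.5(Pb + 128) = 132 + 1.5Pb. Setting this equal to demand: 809 - 1.2Pb = 132 + 1.5Pb, so Pb = 6770/27.
Sellers receive Ps = 6770/27 + 128 = 10226/27; Q' = 809 − 1.2·(6770/27) = 4573/9.

Q' = 4573/9; buyers pay 6770/27; sellers receive 10226/27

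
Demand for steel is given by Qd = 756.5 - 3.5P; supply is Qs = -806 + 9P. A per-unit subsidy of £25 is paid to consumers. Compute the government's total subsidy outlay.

Government cost = £9550

Pre-subsidy: 756.5 - 3.5P = -806 + 9P gives P* = 125, Q* = 319.
With the rebate, buyers effectively pay Pb = Ps − 25, where Ps is the price sellers receive.
Demand in terms of Ps becomes Qd = 756.5 − 3.5(Ps − 25) = 844 - 3.5Ps. Setting this equal to supply: 844 - 3.5Ps = -806 + 9Ps, so Ps = 132.
Buyers pay Pb = 132 − 25 = 107; Q' = -806 + 9·132 = 382.
Government outlay = subsidy × quantity = 25 × 382 = 9550.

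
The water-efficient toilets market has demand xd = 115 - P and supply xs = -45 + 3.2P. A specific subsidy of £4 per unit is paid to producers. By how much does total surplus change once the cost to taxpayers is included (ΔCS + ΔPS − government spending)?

Pre-subsidy: 115 - P = -45 + 3.2P gives P* = 800/21, x* = 1615/21.
With the subsidy, sellers receive Ps = Pb + 4 for each unit, where Pb is the price buyers pay.
Supply in terms of Pb becomes xs = -45 + 3.2(Pb + 4) = -32.2 + 3.2Pb. Setting this equal to demand: 115 - Pb = -32.2 + 3.2Pb, so Pb = 736/21.
Sellers receive Ps = 736/21 + 4 = 820/21; x' = 115 − 1·(736/21) = 1679/21.
ΔCS = ½(1615/21 + 1679/21)(800/21 − 736/21) = 11712/49; ΔPS = ½(1615/21 + 1679/21)(820/21 − 800/21) = 3660/49.
Government spending = 4 × 1679/21 = 6716/21.
Net change = 11712/49 + 3660/49 − 6716/21 = -128/21. The loss equals the DWL triangle ½·4·64/21.

Net change in total surplus = -128/21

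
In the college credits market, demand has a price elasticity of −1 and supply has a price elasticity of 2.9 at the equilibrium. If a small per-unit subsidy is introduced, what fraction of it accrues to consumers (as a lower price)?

Consumer share = 29/39

For a small subsidy around the equilibrium, the benefit split depends on the relative slopes, which at a point are proportional to the elasticities.
Buyer share = εs/(εs + |εd|) = 2.9/(2.9 + 1) = 29/39; seller share = |εd|/(εs + |εd|) = 10/39.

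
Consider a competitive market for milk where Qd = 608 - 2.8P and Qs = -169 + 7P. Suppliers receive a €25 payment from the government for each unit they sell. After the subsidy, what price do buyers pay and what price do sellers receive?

Pre-subsidy: 608 - 2.8P = -169 + 7P gives P* = 555/7, Q* = 386.
With the subsidy, sellers receive Ps = Pb + 25 for each unit, where Pb is the price buyers pay.
Supply in terms of Pb becomes Qs = -169 + 7(Pb + 25) = 6 + 7Pb. Setting this equal to demand: 608 - 2.8Pb = 6 + 7Pb, so Pb = 430/7.
Sellers receive Ps = 430/7 + 25 = 605/7; Q' = 608 − 2.8·(430/7) = 436.

Buyers pay 430/7; sellers receive 605/7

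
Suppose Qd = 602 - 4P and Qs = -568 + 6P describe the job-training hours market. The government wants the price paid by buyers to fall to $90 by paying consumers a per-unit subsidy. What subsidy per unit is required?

At a buyer price of 90, quantity demanded is 602 − 4·90 = 242.
Sellers supply 242 only when they receive Ps with -568 + 6·Ps = 242, i.e. Ps = 135.
s = Ps − Pb = 135 − 90 = 45.

Required subsidy s = $45 per unit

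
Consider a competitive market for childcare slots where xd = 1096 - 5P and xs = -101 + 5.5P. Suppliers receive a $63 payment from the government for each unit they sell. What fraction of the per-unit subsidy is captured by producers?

Pre-subsidy: 1096 - 5P = -101 + 5.5P gives P* = 114, x* = 526.
With the subsidy, sellers receive Ps = Pb + 63 for each unit, where Pb is the price buyers pay.
Supply in terms of Pb becomes xs = -101 + 5.5(Pb + 63) = 245.5 + 5.5Pb. Setting this equal to demand: 1096 - 5Pb = 245.5 + 5.5Pb, so Pb = 81.
Sellers receive Ps = 81 + 63 = 144; x' = 1096 − 5·81 = 691.
Buyers' price falls by P* − Pb = 114 − 81 = 33; sellers' price rises by Ps − P* = 144 − 114 = 30.
So producers capture 30/63 = 10/21 of each unit of subsidy.

Producer share = 10/21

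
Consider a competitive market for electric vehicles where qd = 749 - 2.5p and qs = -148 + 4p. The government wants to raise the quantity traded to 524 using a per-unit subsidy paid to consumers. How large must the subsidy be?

At q = 524, invert demand for the buyer price: pb = (749 − 524)/2.5 = 90; invert supply for the seller price: ps = (524 − (-148))/4 = 168.
The subsidy must fill the gap: s = ps − pb = 168 − 90 = 78.

Required subsidy s = 78 per unit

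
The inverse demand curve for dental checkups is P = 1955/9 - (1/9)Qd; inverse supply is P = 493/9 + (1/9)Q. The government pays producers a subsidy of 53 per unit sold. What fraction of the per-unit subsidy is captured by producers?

Producer share = 0.5

Pre-subsidy: 1955/9 - (1/9)Q = 493/9 + (1/9)Q gives Q* = 731 and P* = 136.
With the subsidy, sellers receive Ps = Pb + 53 for each unit, where Pb is the price buyers pay.
On the curves, Pb = 1955/9 - (1/9)Q and Ps = 493/9 + (1/9)Q; the wedge Ps − Pb = 53 gives 493/9 + (1/9)Q − (1955/9 - (1/9)Q) = 53, so Q' = 969.5.
Then Pb = 1955/9 − (1/9)·969.5 = 109.5 and Ps = 493/9 + (1/9)·969.5 = 162.5.
Buyers' price falls by P* − Pb = 136 − 109.5 = 26.5; sellers' price rises by Ps − P* = 162.5 − 136 = 26.5.
So producers capture 26.5/53 = 0.5 of each unit of subsidy.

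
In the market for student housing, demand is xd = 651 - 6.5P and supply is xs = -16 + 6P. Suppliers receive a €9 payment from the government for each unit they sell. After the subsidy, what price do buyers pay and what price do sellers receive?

Buyers pay €49.04; sellers receive €58.04

Pre-subsidy: 651 - 6.5P = -16 + 6P gives P* = 53.36, x* = 304.16.
With the subsidy, sellers receive Ps = Pb + 9 for each unit, where Pb is the price buyers pay.
Supply in terms of Pb becomes xs = -16 + 6(Pb + 9) = 38 + 6Pb. Setting this equal to demand: 651 - 6.5Pb = 38 + 6Pb, so Pb = 49.04.
Sellers receive Ps = 49.04 + 9 = 58.04; x' = 651 − 6.5·49.04 = 332.24.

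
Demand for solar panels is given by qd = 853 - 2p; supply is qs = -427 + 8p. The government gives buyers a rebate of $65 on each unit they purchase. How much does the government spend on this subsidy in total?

Pre-subsidy: 853 - 2p = -427 + 8p gives p* = 128, q* = 597.
With the rebate, buyers effectively pay pb = ps − 65, where ps is the price sellers receive.
Demand in terms of ps becomes qd = 853 − 2(ps − 65) = 983 - 2ps. Setting this equal to supply: 983 - 2ps = -427 + 8ps, so ps = 141.
Buyers pay pb = 141 − 65 = 76; q' = -427 + 8·141 = 701.
Government outlay = subsidy × quantity = 65 × 701 = 45565.

Government cost = $45565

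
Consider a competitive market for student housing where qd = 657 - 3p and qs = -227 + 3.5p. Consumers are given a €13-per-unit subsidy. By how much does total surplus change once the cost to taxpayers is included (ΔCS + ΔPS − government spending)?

Pre-subsidy: 657 - 3p = -227 + 3.5p gives p* = 136, q* = 249.
With the rebate, buyers effectively pay pb = ps − 13, where ps is the price sellers receive.
Demand in terms of ps becomes qd = 657 − 3(ps − 13) = 696 - 3ps. Setting this equal to supply: 696 - 3ps = -227 + 3.5ps, so ps = 142.
Buyers pay pb = 142 − 13 = 129; q' = -227 + 3.5·142 = 270.
ΔCS = ½(249 + 270)(136 − 129) = 1816.5; ΔPS = ½(249 + 270)(142 − 136) = 1557.
Government spending = 13 × 270 = 3510.
Net change = 1816.5 + 1557 − 3510 = -136.5. The loss equals the DWL triangle ½·13·21.

Net change in total surplus = -€136.5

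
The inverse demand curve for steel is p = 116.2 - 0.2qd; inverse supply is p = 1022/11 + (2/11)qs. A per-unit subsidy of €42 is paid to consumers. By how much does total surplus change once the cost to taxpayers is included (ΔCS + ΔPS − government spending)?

Pre-subsidy: 116.2 - 0.2q = 1022/11 + (2/11)q gives q* = 61 and p* = 104.
With the rebate, buyers effectively pay pb = ps − 42, where ps is the price sellers receive.
On the curves, pb = 116.2 - 0.2q and ps = 1022/11 + (2/11)q; the wedge ps − pb = 42 gives 1022/11 + (2/11)q − (116.2 - 0.2q) = 42, so q' = 171.
Then pb = 116.2 − 0.2·171 = 82 and ps = 1022/11 + (2/11)·171 = 124.
ΔCS = ½(61 + 171)(104 − 82) = 2552; ΔPS = ½(61 + 171)(124 − 104) = 2320.
Government spending = 42 × 171 = 7182.
Net change = 2552 + 2320 − 7182 = -2310. The loss equals the DWL triangle ½·42·110.

Net change in total surplus = -€2310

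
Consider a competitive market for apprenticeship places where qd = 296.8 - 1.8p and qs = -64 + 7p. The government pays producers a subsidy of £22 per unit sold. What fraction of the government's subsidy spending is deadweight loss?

Pre-subsidy: 296.8 - 1.8p = -64 + 7p gives p* = 41, q* = 223.
With the subsidy, sellers receive ps = pb + 22 for each unit, where pb is the price buyers pay.
Supply in terms of pb becomes qs = -64 + 7(pb + 22) = 90 + 7pb. Setting this equal to demand: 296.8 - 1.8pb = 90 + 7pb, so pb = 23.5.
Sellers receive ps = 23.5 + 22 = 45.5; q' = 296.8 − 1.8·23.5 = 254.5.
ΔCS = ½(223 + 254.5)(41 − 23.5) = 4178.125; ΔPS = ½(223 + 254.5)(45.5 − 41) = 1074.375.
Government spending = 22 × 254.5 = 5599.
DWL = ½ × 22 × (254.5 − 223) = 346.5; fraction = 346.5 / 5599 = 63/1018.

DWL / government spending = 63/1018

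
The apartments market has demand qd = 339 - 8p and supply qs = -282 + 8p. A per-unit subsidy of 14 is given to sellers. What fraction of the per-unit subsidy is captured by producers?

Producer share = 0.5

Pre-subsidy: 339 - 8p = -282 + 8p gives p* = 38.8125, q* = 28.5.
With the subsidy, sellers receive ps = pb + 14 for each unit, where pb is the price buyers pay.
Supply in terms of pb becomes qs = -282 + 8(pb + 14) = -170 + 8pb. Setting this equal to demand: 339 - 8pb = -170 + 8pb, so pb = 31.8125.
Sellers receive ps = 31.8125 + 14 = 45.8125; q' = 339 − 8·31.8125 = 84.5.
Buyers' price falls by p* − pb = 38.8125 − 31.8125 = 7; sellers' price rises by ps − p* = 45.8125 − 38.8125 = 7.
So producers capture 7/14 = 0.5 of each unit of subsidy.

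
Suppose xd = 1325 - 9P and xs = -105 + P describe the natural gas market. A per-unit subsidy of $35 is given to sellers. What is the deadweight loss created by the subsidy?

Pre-subsidy: 1325 - 9P = -105 + P gives P* = 143, x* = 38.
With the subsidy, sellers receive Ps = Pb + 35 for each unit, where Pb is the price buyers pay.
Supply in terms of Pb becomes xs = -105 + 1(Pb + 35) = -70 + Pb. Setting this equal to demand: 1325 - 9Pb = -70 + Pb, so Pb = 139.5.
Sellers receive Ps = 139.5 + 35 = 174.5; x' = 1325 − 9·139.5 = 69.5.
The subsidy expands output by 69.5 − 38 = 31.5 past the efficient level; on those units the gap between marginal cost and willingness to pay runs from 0 up to 35.
DWL = ½ × 35 × 31.5 = 551.25.

Deadweight loss = $551.25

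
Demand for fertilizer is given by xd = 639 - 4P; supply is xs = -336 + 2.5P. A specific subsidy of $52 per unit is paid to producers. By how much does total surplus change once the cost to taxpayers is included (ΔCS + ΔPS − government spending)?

Net change in total surplus = -$2080

Pre-subsidy: 639 - 4P = -336 + 2.5P gives P* = 150, x* = 39.
With the subsidy, sellers receive Ps = Pb + 52 for each unit, where Pb is the price buyers pay.
Supply in terms of Pb becomes xs = -336 + 2.5(Pb + 52) = -206 + 2.5Pb. Setting this equal to demand: 639 - 4Pb = -206 + 2.5Pb, so Pb = 130.
Sellers receive Ps = 130 + 52 = 182; x' = 639 − 4·130 = 119.
ΔCS = ½(39 + 119)(150 − 130) = 1580; ΔPS = ½(39 + 119)(182 − 150) = 2528.
Government spending = 52 × 119 = 6188.
Net change = 1580 + 2528 − 6188 = -2080. The loss equals the DWL triangle ½·52·80.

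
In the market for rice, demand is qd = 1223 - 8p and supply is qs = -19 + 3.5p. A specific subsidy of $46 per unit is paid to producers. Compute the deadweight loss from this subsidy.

Pre-subsidy: 1223 - 8p = -19 + 3.5p gives p* = 108, q* = 359.
With the subsidy, sellers receive ps = pb + 46 for each unit, where pb is the price buyers pay.
Supply in terms of pb becomes qs = -19 + 3.5(pb + 46) = 142 + 3.5pb. Setting this equal to demand: 1223 - 8pb = 142 + 3.5pb, so pb = 94.
Sellers receive ps = 94 + 46 = 140; q' = 1223 − 8·94 = 471.
The subsidy expands output by 471 − 359 = 112 past the efficient level; on those units the gap between marginal cost and willingness to pay runs from 0 up to 46.
DWL = ½ × 46 × 112 = 2576.

Deadweight loss = $2576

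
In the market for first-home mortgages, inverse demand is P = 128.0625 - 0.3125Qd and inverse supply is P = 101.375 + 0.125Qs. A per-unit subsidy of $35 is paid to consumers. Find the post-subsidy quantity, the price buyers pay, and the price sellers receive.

Q' = 141; buyers pay $84; sellers receive $119

Pre-subsidy: 128.0625 - 0.3125Q = 101.375 + 0.125Q gives Q* = 61 and P* = 109.
With the rebate, buyers effectively pay Pb = Ps − 35, where Ps is the price sellers receive.
On the curves, Pb = 128.0625 - 0.3125Q and Ps = 101.375 + 0.125Q; the wedge Ps − Pb = 35 gives 101.375 + 0.125Q − (128.0625 - 0.3125Q) = 35, so Q' = 141.
Then Pb = 128.0625 − 0.3125·141 = 84 and Ps = 101.375 + 0.125·141 = 119.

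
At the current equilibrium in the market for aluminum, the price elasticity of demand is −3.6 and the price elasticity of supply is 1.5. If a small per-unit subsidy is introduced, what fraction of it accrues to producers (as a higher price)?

Producer share = 12/17

For a small subsidy around the equilibrium, the benefit split depends on the relative slopes, which at a point are proportional to the elasticities.
Buyer share = εs/(εs + |εd|) = 1.5/(1.5 + 3.6) = 5/17; seller share = |εd|/(εs + |εd|) = 12/17.
So producers capture 12/17 of the subsidy.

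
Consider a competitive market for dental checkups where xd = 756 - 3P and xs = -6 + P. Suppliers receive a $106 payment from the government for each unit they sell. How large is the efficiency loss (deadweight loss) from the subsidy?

Deadweight loss = $4213.5

Pre-subsidy: 756 - 3P = -6 + P gives P* = 190.5, x* = 184.5.
With the subsidy, sellers receive Ps = Pb + 106 for each unit, where Pb is the price buyers pay.
Supply in terms of Pb becomes xs = -6 + 1(Pb + 106) = 100 + Pb. Setting this equal to demand: 756 - 3Pb = 100 + Pb, so Pb = 164.
Sellers receive Ps = 164 + 106 = 270; x' = 756 − 3·164 = 264.
The subsidy expands output by 264 − 184.5 = 79.5 past the efficient level; on those units the gap between marginal cost and willingness to pay runs from 0 up to 106.
DWL = ½ × 106 × 79.5 = 4213.5.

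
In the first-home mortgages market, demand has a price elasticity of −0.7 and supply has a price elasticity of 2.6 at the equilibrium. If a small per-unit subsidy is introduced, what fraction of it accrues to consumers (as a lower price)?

For a small subsidy around the equilibrium, the benefit split depends on the relative slopes, which at a point are proportional to the elasticities.
Buyer share = εs/(εs + |εd|) = 2.6/(2.6 + 0.7) = 26/33; seller share = |εd|/(εs + |εd|) = 7/33.

Consumer share = 26/33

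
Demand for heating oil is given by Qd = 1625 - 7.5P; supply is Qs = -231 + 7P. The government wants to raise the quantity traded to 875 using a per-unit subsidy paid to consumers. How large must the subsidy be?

Required subsidy s = 58 per unit

At Q = 875, invert demand for the buyer price: Pb = (1625 − 875)/7.5 = 100; invert supply for the seller price: Ps = (875 − (-231))/7 = 158.
The subsidy must fill the gap: s = Ps − Pb = 158 − 100 = 58.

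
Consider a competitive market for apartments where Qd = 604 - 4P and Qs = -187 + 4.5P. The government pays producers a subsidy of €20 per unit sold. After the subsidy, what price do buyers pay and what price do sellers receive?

Pre-subsidy: 604 - 4P = -187 + 4.5P gives P* = 1582/17, Q* = 3940/17.
With the subsidy, sellers receive Ps = Pb + 20 for each unit, where Pb is the price buyers pay.
Supply in terms of Pb becomes Qs = -187 + 4.5(Pb + 20) = -97 + 4.5Pb. Setting this equal to demand: 604 - 4Pb = -97 + 4.5Pb, so Pb = 1402/17.
Sellers receive Ps = 1402/17 + 20 = 1742/17; Q' = 604 − 4·(1402/17) = 4660/17.

Buyers pay 1402/17; sellers receive 1742/17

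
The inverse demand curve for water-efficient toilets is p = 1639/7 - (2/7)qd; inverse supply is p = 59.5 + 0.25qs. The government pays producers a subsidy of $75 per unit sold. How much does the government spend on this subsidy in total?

Government cost = $34950

Pre-subsidy: 1639/7 - (2/7)q = 59.5 + 0.25q gives q* = 326 and p* = 141.
With the subsidy, sellers receive ps = pb + 75 for each unit, where pb is the price buyers pay.
On the curves, pb = 1639/7 - (2/7)q and ps = 59.5 + 0.25q; the wedge ps − pb = 75 gives 59.5 + 0.25q − (1639/7 - (2/7)q) = 75, so q' = 466.
Then pb = 1639/7 − (2/7)·466 = 101 and ps = 59.5 + 0.25·466 = 176.
Government outlay = subsidy × quantity = 75 × 466 = 34950.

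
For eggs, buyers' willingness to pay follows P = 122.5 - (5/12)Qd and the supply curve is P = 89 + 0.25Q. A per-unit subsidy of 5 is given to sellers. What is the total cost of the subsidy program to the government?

Pre-subsidy: 122.5 - (5/12)Q = 89 + 0.25Q gives Q* = 50.25 and P* = 101.5625.
With the subsidy, sellers receive Ps = Pb + 5 for each unit, where Pb is the price buyers pay.
On the curves, Pb = 122.5 - (5/12)Q and Ps = 89 + 0.25Q; the wedge Ps − Pb = 5 gives 89 + 0.25Q − (122.5 - (5/12)Q) = 5, so Q' = 57.75.
Then Pb = 122.5 − (5/12)·57.75 = 98.4375 and Ps = 89 + 0.25·57.75 = 103.4375.
Government outlay = subsidy × quantity = 5 × 57.75 = 288.75.

Government cost = 288.75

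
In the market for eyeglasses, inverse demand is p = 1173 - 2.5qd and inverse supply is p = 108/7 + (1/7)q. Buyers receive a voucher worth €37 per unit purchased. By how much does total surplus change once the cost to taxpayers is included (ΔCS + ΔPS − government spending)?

Net change in total surplus = -€259

Pre-subsidy: 1173 - 2.5q = 108/7 + (1/7)q gives q* = 438 and p* = 78.
With the rebate, buyers effectively pay pb = ps − 37, where ps is the price sellers receive.
On the curves, pb = 1173 - 2.5q and ps = 108/7 + (1/7)q; the wedge ps − pb = 37 gives 108/7 + (1/7)q − (1173 - 2.5q) = 37, so q' = 452.
Then pb = 1173 − 2.5·452 = 43 and ps = 108/7 + (1/7)·452 = 80.
ΔCS = ½(438 + 452)(78 − 43) = 15575; ΔPS = ½(438 + 452)(80 − 78) = 890.
Government spending = 37 × 452 = 16724.
Net change = 15575 + 890 − 16724 = -259. The loss equals the DWL triangle ½·37·14.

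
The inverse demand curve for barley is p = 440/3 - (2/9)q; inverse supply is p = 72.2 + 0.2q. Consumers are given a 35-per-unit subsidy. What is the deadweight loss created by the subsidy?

Pre-subsidy: 440/3 - (2/9)q = 72.2 + 0.2q gives q* = 3351/19 and p* = 2042/19.
With the rebate, buyers effectively pay pb = ps − 35, where ps is the price sellers receive.
On the curves, pb = 440/3 - (2/9)q and ps = 72.2 + 0.2q; the wedge ps − pb = 35 gives 72.2 + 0.2q − (440/3 - (2/9)q) = 35, so q' = 4926/19.
Then pb = 440/3 − (2/9)·(4926/19) = 1692/19 and ps = 72.2 + 0.2·(4926/19) = 2357/19.
The subsidy expands output by 4926/19 − 3351/19 = 1575/19 past the efficient level; on those units the gap between marginal cost and willingness to pay runs from 0 up to 35.
DWL = ½ × 35 × 1575/19 = 55125/38.

Deadweight loss = 55125/38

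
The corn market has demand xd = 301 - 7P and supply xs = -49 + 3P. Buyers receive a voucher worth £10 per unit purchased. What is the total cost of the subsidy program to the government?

Pre-subsidy: 301 - 7P = -49 + 3P gives P* = 35, x* = 56.
With the rebate, buyers effectively pay Pb = Ps − 10, where Ps is the price sellers receive.
Demand in terms of Ps becomes xd = 301 − 7(Ps − 10) = 371 - 7Ps. Setting this equal to supply: 371 - 7Ps = -49 + 3Ps, so Ps = 42.
Buyers pay Pb = 42 − 10 = 32; x' = -49 + 3·42 = 77.
Government outlay = subsidy × quantity = 10 × 77 = 770.

Government cost = £770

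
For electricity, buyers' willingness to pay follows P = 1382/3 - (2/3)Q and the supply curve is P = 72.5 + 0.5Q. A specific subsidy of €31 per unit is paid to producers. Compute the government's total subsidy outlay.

Government cost = 77965/7

Pre-subsidy: 1382/3 - (2/3)Q = 72.5 + 0.5Q gives Q* = 2329/7 and P* = 1672/7.
With the subsidy, sellers receive Ps = Pb + 31 for each unit, where Pb is the price buyers pay.
On the curves, Pb = 1382/3 - (2/3)Q and Ps = 72.5 + 0.5Q; the wedge Ps − Pb = 31 gives 72.5 + 0.5Q − (1382/3 - (2/3)Q) = 31, so Q' = 2515/7.
Then Pb = 1382/3 − (2/3)·(2515/7) = 1548/7 and Ps = 72.5 + 0.5·(2515/7) = 1765/7.
Government outlay = subsidy × quantity = 31 × 2515/7 = 77965/7.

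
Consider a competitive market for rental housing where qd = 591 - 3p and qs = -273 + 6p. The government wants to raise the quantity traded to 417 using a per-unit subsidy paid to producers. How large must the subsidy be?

Required subsidy s = 57 per unit

At q = 417, invert demand for the buyer price: pb = (591 − 417)/3 = 58; invert supply for the seller price: ps = (417 − (-273))/6 = 115.
The subsidy must fill the gap: s = ps − pb = 115 − 58 = 57.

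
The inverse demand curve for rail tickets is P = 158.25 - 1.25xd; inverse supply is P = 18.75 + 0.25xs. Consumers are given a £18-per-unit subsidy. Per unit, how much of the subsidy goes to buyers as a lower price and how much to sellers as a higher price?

Buyers gain £15 per unit; sellers gain £3 per unit

Pre-subsidy: 158.25 - 1.25x = 18.75 + 0.25x gives x* = 93 and P* = 42.
With the rebate, buyers effectively pay Pb = Ps − 18, where Ps is the price sellers receive.
On the curves, Pb = 158.25 - 1.25x and Ps = 18.75 + 0.25x; the wedge Ps − Pb = 18 gives 18.75 + 0.25x − (158.25 - 1.25x) = 18, so x' = 105.
Then Pb = 158.25 − 1.25·105 = 27 and Ps = 18.75 + 0.25·105 = 45.
Buyers' price falls by P* − Pb = 42 − 27 = 15; sellers' price rises by Ps − P* = 45 − 42 = 3.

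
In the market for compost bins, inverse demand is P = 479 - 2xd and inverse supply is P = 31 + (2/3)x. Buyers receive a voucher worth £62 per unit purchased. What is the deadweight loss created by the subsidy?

Deadweight loss = £720.75

Pre-subsidy: 479 - 2x = 31 + (2/3)x gives x* = 168 and P* = 143.
With the rebate, buyers effectively pay Pb = Ps − 62, where Ps is the price sellers receive.
On the curves, Pb = 479 - 2x and Ps = 31 + (2/3)x; the wedge Ps − Pb = 62 gives 31 + (2/3)x − (479 - 2x) = 62, so x' = 191.25.
Then Pb = 479 − 2·191.25 = 96.5 and Ps = 31 + (2/3)·191.25 = 158.5.
The subsidy expands output by 191.25 − 168 = 23.25 past the efficient level; on those units the gap between marginal cost and willingness to pay runs from 0 up to 62.
DWL = ½ × 62 × 23.25 = 720.75.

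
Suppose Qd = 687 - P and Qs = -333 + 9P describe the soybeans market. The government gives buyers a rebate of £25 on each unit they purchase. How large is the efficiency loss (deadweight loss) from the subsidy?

Deadweight loss = £281.25

Pre-subsidy: 687 - P = -333 + 9P gives P* = 102, Q* = 585.
With the rebate, buyers effectively pay Pb = Ps − 25, where Ps is the price sellers receive.
Demand in terms of Ps becomes Qd = 687 − 1(Ps − 25) = 712 - Ps. Setting this equal to supply: 712 - Ps = -333 + 9Ps, so Ps = 104.5.
Buyers pay Pb = 104.5 − 25 = 79.5; Q' = -333 + 9·104.5 = 607.5.
The subsidy expands output by 607.5 − 585 = 22.5 past the efficient level; on those units the gap between marginal cost and willingness to pay runs from 0 up to 25.
DWL = ½ × 25 × 22.5 = 281.25.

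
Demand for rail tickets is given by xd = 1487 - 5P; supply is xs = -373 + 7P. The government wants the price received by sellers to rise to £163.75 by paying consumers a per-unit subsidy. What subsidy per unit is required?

At a seller price of 163.75, quantity supplied is -373 + 7·163.75 = 773.25.
Buyers absorb 773.25 only when they pay Pb with 1487 − 5·Pb = 773.25, i.e. Pb = 142.75.
s = Ps − Pb = 163.75 − 142.75 = 21.

Required subsidy s = £21 per unit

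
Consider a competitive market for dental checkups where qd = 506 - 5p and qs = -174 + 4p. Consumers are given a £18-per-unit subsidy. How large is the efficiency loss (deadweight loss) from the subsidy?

Pre-subsidy: 506 - 5p = -174 + 4p gives p* = 680/9, q* = 1154/9.
With the rebate, buyers effectively pay pb = ps − 18, where ps is the price sellers receive.
Demand in terms of ps becomes qd = 506 − 5(ps − 18) = 596 - 5ps. Setting this equal to supply: 596 - 5ps = -174 + 4ps, so ps = 770/9.
Buyers pay pb = 770/9 − 18 = 608/9; q' = -174 + 4·(770/9) = 1514/9.
The subsidy expands output by 1514/9 − 1154/9 = 40 past the efficient level; on those units the gap between marginal cost and willingness to pay runs from 0 up to 18.
DWL = ½ × 18 × 40 = 360.

Deadweight loss = £360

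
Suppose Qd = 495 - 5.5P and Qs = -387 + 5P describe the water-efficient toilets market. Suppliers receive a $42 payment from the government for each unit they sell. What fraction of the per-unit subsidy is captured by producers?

Producer share = 11/21

Pre-subsidy: 495 - 5.5P = -387 + 5P gives P* = 84, Q* = 33.
With the subsidy, sellers receive Ps = Pb + 42 for each unit, where Pb is the price buyers pay.
Supply in terms of Pb becomes Qs = -387 + 5(Pb + 42) = -177 + 5Pb. Setting this equal to demand: 495 - 5.5Pb = -177 + 5Pb, so Pb = 64.
Sellers receive Ps = 64 + 42 = 106; Q' = 495 − 5.5·64 = 143.
Buyers' price falls by P* − Pb = 84 − 64 = 20; sellers' price rises by Ps − P* = 106 − 84 = 22.
So producers capture 22/42 = 11/21 of each unit of subsidy.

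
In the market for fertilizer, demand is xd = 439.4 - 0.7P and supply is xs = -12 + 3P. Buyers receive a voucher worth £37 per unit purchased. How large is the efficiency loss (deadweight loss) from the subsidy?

Deadweight loss = £388.5

Pre-subsidy: 439.4 - 0.7P = -12 + 3P gives P* = 122, x* = 354.
With the rebate, buyers effectively pay Pb = Ps − 37, where Ps is the price sellers receive.
Demand in terms of Ps becomes xd = 439.4 − 0.7(Ps − 37) = 465.3 - 0.7Ps. Setting this equal to supply: 465.3 - 0.7Ps = -12 + 3Ps, so Ps = 129.
Buyers pay Pb = 129 − 37 = 92; x' = -12 + 3·129 = 375.
The subsidy expands output by 375 − 354 = 21 past the efficient level; on those units the gap between marginal cost and willingness to pay runs from 0 up to 37.
DWL = ½ × 37 × 21 = 388.5.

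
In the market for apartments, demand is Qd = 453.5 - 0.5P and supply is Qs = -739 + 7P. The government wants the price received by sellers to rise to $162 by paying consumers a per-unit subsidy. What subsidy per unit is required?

Required subsidy s = $45 per unit

At a seller price of 162, quantity supplied is -739 + 7·162 = 395.
Buyers absorb 395 only when they pay Pb with 453.5 − 0.5·Pb = 395, i.e. Pb = 117.
s = Ps − Pb = 162 − 117 = 45.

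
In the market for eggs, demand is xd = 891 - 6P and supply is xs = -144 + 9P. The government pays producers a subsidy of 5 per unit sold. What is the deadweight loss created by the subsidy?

Deadweight loss = 45

Pre-subsidy: 891 - 6P = -144 + 9P gives P* = 69, x* = 477.
With the subsidy, sellers receive Ps = Pb + 5 for each unit, where Pb is the price buyers pay.
Supply in terms of Pb becomes xs = -144 + 9(Pb + 5) = -99 + 9Pb. Setting this equal to demand: 891 - 6Pb = -99 + 9Pb, so Pb = 66.
Sellers receive Ps = 66 + 5 = 71; x' = 891 − 6·66 = 495.
The subsidy expands output by 495 − 477 = 18 past the efficient level; on those units the gap between marginal cost and willingness to pay runs from 0 up to 5.
DWL = ½ × 5 × 18 = 45.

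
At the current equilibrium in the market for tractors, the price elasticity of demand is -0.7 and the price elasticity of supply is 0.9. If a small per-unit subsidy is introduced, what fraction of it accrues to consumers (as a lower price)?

Consumer share = 0.5625

For a small subsidy around the equilibrium, the benefit split depends on the relative slopes, which at a point are proportional to the elasticities.
Buyer share = εs/(εs + |εd|) = 0.9/(0.9 + 0.7) = 0.5625; seller share = |εd|/(εs + |εd|) = 0.4375.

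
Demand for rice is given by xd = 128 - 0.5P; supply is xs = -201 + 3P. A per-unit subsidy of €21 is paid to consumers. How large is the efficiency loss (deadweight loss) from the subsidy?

Deadweight loss = €94.5

Pre-subsidy: 128 - 0.5P = -201 + 3P gives P* = 94, x* = 81.
With the rebate, buyers effectively pay Pb = Ps − 21, where Ps is the price sellers receive.
Demand in terms of Ps becomes xd = 128 − 0.5(Ps − 21) = 138.5 - 0.5Ps. Setting this equal to supply: 138.5 - 0.5Ps = -201 + 3Ps, so Ps = 97.
Buyers pay Pb = 97 − 21 = 76; x' = -201 + 3·97 = 90.
The subsidy expands output by 90 − 81 = 9 past the efficient level; on those units the gap between marginal cost and willingness to pay runs from 0 up to 21.
DWL = ½ × 21 × 9 = 94.5.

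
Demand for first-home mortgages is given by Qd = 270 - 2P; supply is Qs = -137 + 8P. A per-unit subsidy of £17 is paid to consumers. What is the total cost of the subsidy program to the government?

Pre-subsidy: 270 - 2P = -137 + 8P gives P* = 40.7, Q* = 188.6.
With the rebate, buyers effectively pay Pb = Ps − 17, where Ps is the price sellers receive.
Demand in terms of Ps becomes Qd = 270 − 2(Ps − 17) = 304 - 2Ps. Setting this equal to supply: 304 - 2Ps = -137 + 8Ps, so Ps = 44.1.
Buyers pay Pb = 44.1 − 17 = 27.1; Q' = -137 + 8·44.1 = 215.8.
Government outlay = subsidy × quantity = 17 × 215.8 = 3668.6.

Government cost = £3668.6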